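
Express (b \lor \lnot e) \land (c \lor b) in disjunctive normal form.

b \lor (\lnot e \land c)

(b \lor \lnot e) \land (c \lor b)
≡ (b \land c) \lor (b \land b) \lor (\lnot e \land c) \lor (\lnot e \land b)   [distribute \land over \lor]
≡ b \lor (\lnot e \land c)   [simplify]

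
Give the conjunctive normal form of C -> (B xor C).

C -> (B xor C)
= ~C | (B xor C)   (eliminate ->)
= ~C | ((B | C) & ~(B & C))   (expand xor)
= ~C | ((B | C) & (~B | ~C))   (De Morgan)
= (~C | B | C) & (~C | ~B | ~C)   (distribute | over &)
= ~C | ~B   (simplify)

~C | ~B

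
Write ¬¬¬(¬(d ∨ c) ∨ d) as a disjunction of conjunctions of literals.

¬¬¬(¬(d ∨ c) ∨ d)
≡ ¬(¬(d ∨ c) ∨ d)   [double negation]
≡ ¬¬(d ∨ c) ∧ ¬d   [De Morgan]
≡ (d ∨ c) ∧ ¬d   [double negation]
≡ (d ∧ ¬d) ∨ (c ∧ ¬d)   [distribute ∧ over ∨]
≡ c ∧ ¬d   [simplify]

c ∧ ¬d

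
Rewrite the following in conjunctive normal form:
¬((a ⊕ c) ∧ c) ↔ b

¬((a ⊕ c) ∧ c) ↔ b
≡ (¬((a ⊕ c) ∧ c) → b) ∧ (b → ¬((a ⊕ c) ∧ c))   (eliminate ↔)
≡ (¬¬((a ⊕ c) ∧ c) ∨ b) ∧ (b → ¬((a ⊕ c) ∧ c))   (eliminate →)
≡ (¬¬((a ∨ c) ∧ ¬(a ∧ c) ∧ c) ∨ b) ∧ (b → ¬((a ⊕ c) ∧ c))   (expand ⊕)
≡ (¬¬((a ∨ c) ∧ ¬(a ∧ c) ∧ c) ∨ b) ∧ (¬b ∨ ¬((a ⊕ c) ∧ c))   (eliminate →)
≡ (¬¬((a ∨ c) ∧ ¬(a ∧ c) ∧ c) ∨ b) ∧ (¬b ∨ ¬((a ∨ c) ∧ ¬(a ∧ c) ∧ c))   (expand ⊕)
≡ (((a ∨ c) ∧ ¬(a ∧ c) ∧ c) ∨ b) ∧ (¬b ∨ ¬((a ∨ c) ∧ ¬(a ∧ c) ∧ c))   (double negation)
≡ (((a ∨ c) ∧ (¬a ∨ ¬c) ∧ c) ∨ b) ∧ (¬b ∨ ¬((a ∨ c) ∧ ¬(a ∧ c) ∧ c))   (De Morgan)
≡ (((a ∨ c) ∧ (¬a ∨ ¬c) ∧ c) ∨ b) ∧ (¬b ∨ ¬(a ∨ c) ∨ ¬¬(a ∧ c) ∨ ¬c)   (De Morgan)
≡ (((a ∨ c) ∧ (¬a ∨ ¬c) ∧ c) ∨ b) ∧ (¬b ∨ (¬a ∧ ¬c) ∨ ¬¬(a ∧ c) ∨ ¬c)   (De Morgan)
≡ (((a ∨ c) ∧ (¬a ∨ ¬c) ∧ c) ∨ b) ∧ (¬b ∨ (¬a ∧ ¬c) ∨ (a ∧ c) ∨ ¬c)   (double negation)
≡ (a ∨ c ∨ b) ∧ (¬a ∨ ¬c ∨ b) ∧ (c ∨ b) ∧ (¬b ∨ ¬a ∨ a ∨ ¬c) ∧ (¬b ∨ ¬a ∨ c ∨ ¬c) ∧ (¬b ∨ ¬c ∨ a ∨ ¬c) ∧ (¬b ∨ ¬c ∨ c ∨ ¬c)   (distribute ∨ over ∧)
≡ (¬a ∨ ¬c ∨ b) ∧ (c ∨ b) ∧ (¬b ∨ ¬c ∨ a)   (simplify)

(¬a ∨ ¬c ∨ b) ∧ (c ∨ b) ∧ (¬b ∨ ¬c ∨ a)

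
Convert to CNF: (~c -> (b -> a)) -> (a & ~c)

~c & (b | a)

(~c -> (b -> a)) -> (a & ~c)
≡ ~(~c -> (b -> a)) | (a & ~c)   — eliminate ->
≡ ~(~~c | (b -> a)) | (a & ~c)   — eliminate ->
≡ ~(~~c | ~b | a) | (a & ~c)   — eliminate ->
≡ (~~~c & ~~b & ~a) | (a & ~c)   — De Morgan
≡ (~c & ~~b & ~a) | (a & ~c)   — double negation
≡ (~c & b & ~a) | (a & ~c)   — double negation
≡ (~c | a) & (~c | ~c) & (b | a) & (b | ~c) & (~a | a) & (~a | ~c)   — distribute | over &
≡ ~c & (b | a)   — simplify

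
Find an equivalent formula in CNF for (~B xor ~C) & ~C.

(B | C) & ~C

(~B xor ~C) & ~C
≡ (~B | ~C) & ~(~B & ~C) & ~C   — expand xor
≡ (~B | ~C) & (~~B | ~~C) & ~C   — De Morgan
≡ (~B | ~C) & (B | ~~C) & ~C   — double negation
≡ (~B | ~C) & (B | C) & ~C   — double negation
≡ (B | C) & ~C   — simplify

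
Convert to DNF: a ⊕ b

a ⊕ b
≡ (a ∧ ¬b) ∨ (¬a ∧ b)   [expand ⊕]

(a ∧ ¬b) ∨ (¬a ∧ b)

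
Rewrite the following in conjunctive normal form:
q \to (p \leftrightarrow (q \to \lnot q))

q \to (p \leftrightarrow (q \to \lnot q))
⇔ \lnot q \lor (p \leftrightarrow (q \to \lnot q))   (eliminate \to)
⇔ \lnot q \lor ((p \to (q \to \lnot q)) \land ((q \to \lnot q) \to p))   (eliminate \leftrightarrow)
⇔ \lnot q \lor ((\lnot p \lor (q \to \lnot q)) \land ((q \to \lnot q) \to p))   (eliminate \to)
⇔ \lnot q \lor ((\lnot p \lor \lnot q \lor \lnot q) \land ((q \to \lnot q) \to p))   (eliminate \to)
⇔ \lnot q \lor ((\lnot p \lor \lnot q \lor \lnot q) \land (\lnot (q \to \lnot q) \lor p))   (eliminate \to)
⇔ \lnot q \lor ((\lnot p \lor \lnot q \lor \lnot q) \land (\lnot (\lnot q \lor \lnot q) \lor p))   (eliminate \to)
⇔ \lnot q \lor ((\lnot p \lor \lnot q \lor \lnot q) \land ((\lnot \lnot q \land \lnot \lnot q) \lor p))   (De Morgan)
⇔ \lnot q \lor ((\lnot p \lor \lnot q \lor \lnot q) \land ((q \land \lnot \lnot q) \lor p))   (double negation)
⇔ \lnot q \lor ((\lnot p \lor \lnot q \lor \lnot q) \land ((q \land q) \lor p))   (double negation)
⇔ (\lnot q \lor \lnot p \lor \lnot q \lor \lnot q) \land (\lnot q \lor q \lor p) \land (\lnot q \lor q \lor p)   (distribute \lor over \land)
⇔ \lnot q \lor \lnot p   (simplify)

\lnot q \lor \lnot p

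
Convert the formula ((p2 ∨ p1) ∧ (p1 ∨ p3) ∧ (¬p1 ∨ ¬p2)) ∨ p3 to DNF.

((p2 ∨ p1) ∧ (p1 ∨ p3) ∧ (¬p1 ∨ ¬p2)) ∨ p3
⇔ (p2 ∧ p1 ∧ ¬p1) ∨ (p2 ∧ p1 ∧ ¬p2) ∨ (p2 ∧ p3 ∧ ¬p1) ∨ (p2 ∧ p3 ∧ ¬p2) ∨ (p1 ∧ p1 ∧ ¬p1) ∨ (p1 ∧ p1 ∧ ¬p2) ∨ (p1 ∧ p3 ∧ ¬p1) ∨ (p1 ∧ p3 ∧ ¬p2) ∨ p3   [distribute ∧ over ∨]
⇔ (p1 ∧ ¬p2) ∨ p3   [simplify]

(p1 ∧ ¬p2) ∨ p3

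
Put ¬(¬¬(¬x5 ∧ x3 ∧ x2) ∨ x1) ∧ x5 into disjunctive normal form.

x5 ∧ ¬x1

¬(¬¬(¬x5 ∧ x3 ∧ x2) ∨ x1) ∧ x5
≡ ¬¬¬(¬x5 ∧ x3 ∧ x2) ∧ ¬x1 ∧ x5   — De Morgan
≡ ¬(¬x5 ∧ x3 ∧ x2) ∧ ¬x1 ∧ x5   — double negation
≡ (¬¬x5 ∨ ¬x3 ∨ ¬x2) ∧ ¬x1 ∧ x5   — De Morgan
≡ (x5 ∨ ¬x3 ∨ ¬x2) ∧ ¬x1 ∧ x5   — double negation
≡ (x5 ∧ ¬x1 ∧ x5) ∨ (¬x3 ∧ ¬x1 ∧ x5) ∨ (¬x2 ∧ ¬x1 ∧ x5)   — distribute ∧ over ∨
≡ x5 ∧ ¬x1   — simplify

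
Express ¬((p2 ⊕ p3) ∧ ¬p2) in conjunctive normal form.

¬p3 ∨ p2

¬((p2 ⊕ p3) ∧ ¬p2)
⇔ ¬((p2 ∨ p3) ∧ ¬(p2 ∧ p3) ∧ ¬p2)   (expand ⊕)
⇔ ¬(p2 ∨ p3) ∨ ¬¬(p2 ∧ p3) ∨ ¬¬p2   (De Morgan)
⇔ (¬p2 ∧ ¬p3) ∨ ¬¬(p2 ∧ p3) ∨ ¬¬p2   (De Morgan)
⇔ (¬p2 ∧ ¬p3) ∨ (p2 ∧ p3) ∨ ¬¬p2   (double negation)
⇔ (¬p2 ∧ ¬p3) ∨ (p2 ∧ p3) ∨ p2   (double negation)
⇔ (¬p2 ∨ p2 ∨ p2) ∧ (¬p2 ∨ p3 ∨ p2) ∧ (¬p3 ∨ p2 ∨ p2) ∧ (¬p3 ∨ p3 ∨ p2)   (distribute ∨ over ∧)
⇔ ¬p3 ∨ p2   (simplify)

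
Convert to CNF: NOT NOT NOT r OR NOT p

NOT r OR NOT p

NOT NOT NOT r OR NOT p
≡ NOT r OR NOT p   (double negation)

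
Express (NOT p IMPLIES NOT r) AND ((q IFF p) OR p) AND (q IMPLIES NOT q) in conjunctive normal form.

(NOT p IMPLIES NOT r) AND ((q IFF p) OR p) AND (q IMPLIES NOT q)
⇔ (NOT NOT p OR NOT r) AND ((q IFF p) OR p) AND (q IMPLIES NOT q)   [eliminate IMPLIES]
⇔ (NOT NOT p OR NOT r) AND (((q IMPLIES p) AND (p IMPLIES q)) OR p) AND (q IMPLIES NOT q)   [eliminate IFF]
⇔ (NOT NOT p OR NOT r) AND (((NOT q OR p) AND (p IMPLIES q)) OR p) AND (q IMPLIES NOT q)   [eliminate IMPLIES]
⇔ (NOT NOT p OR NOT r) AND (((NOT q OR p) AND (NOT p OR q)) OR p) AND (q IMPLIES NOT q)   [eliminate IMPLIES]
⇔ (NOT NOT p OR NOT r) AND (((NOT q OR p) AND (NOT p OR q)) OR p) AND (NOT q OR NOT q)   [eliminate IMPLIES]
⇔ (p OR NOT r) AND (((NOT q OR p) AND (NOT p OR q)) OR p) AND (NOT q OR NOT q)   [double negation]
⇔ (p OR NOT r) AND (NOT q OR p OR p) AND (NOT p OR q OR p) AND (NOT q OR NOT q)   [distribute OR over AND]
⇔ (p OR NOT r) AND NOT q   [simplify]

(p OR NOT r) AND NOT q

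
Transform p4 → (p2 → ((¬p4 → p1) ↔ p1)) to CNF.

¬p4 ∨ ¬p2 ∨ p1

p4 → (p2 → ((¬p4 → p1) ↔ p1))
≡ ¬p4 ∨ (p2 → ((¬p4 → p1) ↔ p1))   — eliminate →
≡ ¬p4 ∨ ¬p2 ∨ ((¬p4 → p1) ↔ p1)   — eliminate →
≡ ¬p4 ∨ ¬p2 ∨ (((¬p4 → p1) → p1) ∧ (p1 → (¬p4 → p1)))   — eliminate ↔
≡ ¬p4 ∨ ¬p2 ∨ ((¬(¬p4 → p1) ∨ p1) ∧ (p1 → (¬p4 → p1)))   — eliminate →
≡ ¬p4 ∨ ¬p2 ∨ ((¬(¬¬p4 ∨ p1) ∨ p1) ∧ (p1 → (¬p4 → p1)))   — eliminate →
≡ ¬p4 ∨ ¬p2 ∨ ((¬(¬¬p4 ∨ p1) ∨ p1) ∧ (¬p1 ∨ (¬p4 → p1)))   — eliminate →
≡ ¬p4 ∨ ¬p2 ∨ ((¬(¬¬p4 ∨ p1) ∨ p1) ∧ (¬p1 ∨ ¬¬p4 ∨ p1))   — eliminate →
≡ ¬p4 ∨ ¬p2 ∨ (((¬¬¬p4 ∧ ¬p1) ∨ p1) ∧ (¬p1 ∨ ¬¬p4 ∨ p1))   — De Morgan
≡ ¬p4 ∨ ¬p2 ∨ (((¬p4 ∧ ¬p1) ∨ p1) ∧ (¬p1 ∨ ¬¬p4 ∨ p1))   — double negation
≡ ¬p4 ∨ ¬p2 ∨ (((¬p4 ∧ ¬p1) ∨ p1) ∧ (¬p1 ∨ p4 ∨ p1))   — double negation
≡ (¬p4 ∨ ¬p2 ∨ ¬p4 ∨ p1) ∧ (¬p4 ∨ ¬p2 ∨ ¬p1 ∨ p1) ∧ (¬p4 ∨ ¬p2 ∨ ¬p1 ∨ p4 ∨ p1)   — distribute ∨ over ∧
≡ ¬p4 ∨ ¬p2 ∨ p1   — simplify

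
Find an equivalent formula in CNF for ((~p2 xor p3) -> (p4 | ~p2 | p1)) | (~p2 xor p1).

~p3 | ~p2 | p4 | p1

((~p2 xor p3) -> (p4 | ~p2 | p1)) | (~p2 xor p1)
⇔ ~(~p2 xor p3) | p4 | ~p2 | p1 | (~p2 xor p1)   (eliminate ->)
⇔ ~((~p2 | p3) & ~(~p2 & p3)) | p4 | ~p2 | p1 | (~p2 xor p1)   (expand xor)
⇔ ~((~p2 | p3) & ~(~p2 & p3)) | p4 | ~p2 | p1 | ((~p2 | p1) & ~(~p2 & p1))   (expand xor)
⇔ ~(~p2 | p3) | ~~(~p2 & p3) | p4 | ~p2 | p1 | ((~p2 | p1) & ~(~p2 & p1))   (De Morgan)
⇔ (~~p2 & ~p3) | ~~(~p2 & p3) | p4 | ~p2 | p1 | ((~p2 | p1) & ~(~p2 & p1))   (De Morgan)
⇔ (p2 & ~p3) | ~~(~p2 & p3) | p4 | ~p2 | p1 | ((~p2 | p1) & ~(~p2 & p1))   (double negation)
⇔ (p2 & ~p3) | (~p2 & p3) | p4 | ~p2 | p1 | ((~p2 | p1) & ~(~p2 & p1))   (double negation)
⇔ (p2 & ~p3) | (~p2 & p3) | p4 | ~p2 | p1 | ((~p2 | p1) & (~~p2 | ~p1))   (De Morgan)
⇔ (p2 & ~p3) | (~p2 & p3) | p4 | ~p2 | p1 | ((~p2 | p1) & (p2 | ~p1))   (double negation)
⇔ (p2 | ~p2 | p4 | ~p2 | p1 | ~p2 | p1) & (p2 | ~p2 | p4 | ~p2 | p1 | p2 | ~p1) & (p2 | p3 | p4 | ~p2 | p1 | ~p2 | p1) & (p2 | p3 | p4 | ~p2 | p1 | p2 | ~p1) & (~p3 | ~p2 | p4 | ~p2 | p1 | ~p2 | p1) & (~p3 | ~p2 | p4 | ~p2 | p1 | p2 | ~p1) & (~p3 | p3 | p4 | ~p2 | p1 | ~p2 | p1) & (~p3 | p3 | p4 | ~p2 | p1 | p2 | ~p1)   (distribute | over &)
⇔ ~p3 | ~p2 | p4 | p1   (simplify)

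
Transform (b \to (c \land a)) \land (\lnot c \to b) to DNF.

(\lnot b \land c) \lor (c \land a)

(b \to (c \land a)) \land (\lnot c \to b)
⇔ (\lnot b \lor (c \land a)) \land (\lnot c \to b)   [eliminate \to]
⇔ (\lnot b \lor (c \land a)) \land (\lnot \lnot c \lor b)   [eliminate \to]
⇔ (\lnot b \lor (c \land a)) \land (c \lor b)   [double negation]
⇔ (\lnot b \land c) \lor (\lnot b \land b) \lor (c \land a \land c) \lor (c \land a \land b)   [distribute \land over \lor]
⇔ (\lnot b \land c) \lor (c \land a)   [simplify]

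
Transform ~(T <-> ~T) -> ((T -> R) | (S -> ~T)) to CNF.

~(T <-> ~T) -> ((T -> R) | (S -> ~T))
⇔ ~~(T <-> ~T) | (T -> R) | (S -> ~T)
⇔ ~~((T -> ~T) & (~T -> T)) | (T -> R) | (S -> ~T)
⇔ ~~((~T | ~T) & (~T -> T)) | (T -> R) | (S -> ~T)
⇔ ~~((~T | ~T) & (~~T | T)) | (T -> R) | (S -> ~T)
⇔ ~~((~T | ~T) & (~~T | T)) | ~T | R | (S -> ~T)
⇔ ~~((~T | ~T) & (~~T | T)) | ~T | R | ~S | ~T
⇔ ((~T | ~T) & (~~T | T)) | ~T | R | ~S | ~T
⇔ ((~T | ~T) & (T | T)) | ~T | R | ~S | ~T
⇔ (~T | ~T | ~T | R | ~S | ~T) & (T | T | ~T | R | ~S | ~T)
⇔ ~T | R | ~S

~T | R | ~S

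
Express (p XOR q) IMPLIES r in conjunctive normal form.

(p XOR q) IMPLIES r
≡ NOT (p XOR q) OR r   — eliminate IMPLIES
≡ NOT ((p OR q) AND NOT (p AND q)) OR r   — expand XOR
≡ NOT (p OR q) OR NOT NOT (p AND q) OR r   — De Morgan
≡ (NOT p AND NOT q) OR NOT NOT (p AND q) OR r   — De Morgan
≡ (NOT p AND NOT q) OR (p AND q) OR r   — double negation
≡ (NOT p OR p OR r) AND (NOT p OR q OR r) AND (NOT q OR p OR r) AND (NOT q OR q OR r)   — distribute OR over AND
≡ (NOT p OR q OR r) AND (NOT q OR p OR r)   — simplify

(NOT p OR q OR r) AND (NOT q OR p OR r)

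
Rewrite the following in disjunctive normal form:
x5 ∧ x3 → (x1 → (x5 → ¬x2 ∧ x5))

x5 ∧ x3 → (x1 → (x5 → ¬x2 ∧ x5))
= ¬(x5 ∧ x3) ∨ (x1 → (x5 → ¬x2 ∧ x5))   — eliminate →
= ¬(x5 ∧ x3) ∨ ¬x1 ∨ (x5 → ¬x2 ∧ x5)   — eliminate →
= ¬(x5 ∧ x3) ∨ ¬x1 ∨ ¬x5 ∨ ¬x2 ∧ x5   — eliminate →
= ¬x5 ∨ ¬x3 ∨ ¬x1 ∨ ¬x5 ∨ ¬x2 ∧ x5   — De Morgan
= ¬x5 ∨ ¬x3 ∨ ¬x1 ∨ ¬x2 ∧ x5   — simplify

¬x5 ∨ ¬x3 ∨ ¬x1 ∨ ¬x2 ∧ x5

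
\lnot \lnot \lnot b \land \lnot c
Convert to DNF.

\lnot b \land \lnot c

\lnot \lnot \lnot b \land \lnot c
= \lnot b \land \lnot c   — double negation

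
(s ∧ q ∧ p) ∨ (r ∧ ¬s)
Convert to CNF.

(s ∧ q ∧ p) ∨ (r ∧ ¬s)
⇔ (s ∨ r) ∧ (s ∨ ¬s) ∧ (q ∨ r) ∧ (q ∨ ¬s) ∧ (p ∨ r) ∧ (p ∨ ¬s)   (distribute ∨ over ∧)
⇔ (s ∨ r) ∧ (q ∨ r) ∧ (q ∨ ¬s) ∧ (p ∨ r) ∧ (p ∨ ¬s)   (simplify)

(s ∨ r) ∧ (q ∨ r) ∧ (q ∨ ¬s) ∧ (p ∨ r) ∧ (p ∨ ¬s)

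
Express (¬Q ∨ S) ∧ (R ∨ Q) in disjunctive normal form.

(¬Q ∧ R) ∨ (S ∧ R) ∨ (S ∧ Q)

(¬Q ∨ S) ∧ (R ∨ Q)
⇔ (¬Q ∧ R) ∨ (¬Q ∧ Q) ∨ (S ∧ R) ∨ (S ∧ Q)   — distribute ∧ over ∨
⇔ (¬Q ∧ R) ∨ (S ∧ R) ∨ (S ∧ Q)   — simplify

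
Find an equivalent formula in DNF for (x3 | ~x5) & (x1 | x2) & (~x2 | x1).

(x3 | ~x5) & (x1 | x2) & (~x2 | x1)
≡ (x3 & x1 & ~x2) | (x3 & x1 & x1) | (x3 & x2 & ~x2) | (x3 & x2 & x1) | (~x5 & x1 & ~x2) | (~x5 & x1 & x1) | (~x5 & x2 & ~x2) | (~x5 & x2 & x1)   [distribute & over |]
≡ (x3 & x1) | (~x5 & x1)   [simplify]

(x3 & x1) | (~x5 & x1)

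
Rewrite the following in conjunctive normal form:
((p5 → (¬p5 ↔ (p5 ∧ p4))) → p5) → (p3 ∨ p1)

((p5 → (¬p5 ↔ (p5 ∧ p4))) → p5) → (p3 ∨ p1)
= ¬((p5 → (¬p5 ↔ (p5 ∧ p4))) → p5) ∨ p3 ∨ p1
= ¬(¬(p5 → (¬p5 ↔ (p5 ∧ p4))) ∨ p5) ∨ p3 ∨ p1
= ¬(¬(¬p5 ∨ (¬p5 ↔ (p5 ∧ p4))) ∨ p5) ∨ p3 ∨ p1
= ¬(¬(¬p5 ∨ ((¬p5 → (p5 ∧ p4)) ∧ ((p5 ∧ p4) → ¬p5))) ∨ p5) ∨ p3 ∨ p1
= ¬(¬(¬p5 ∨ ((¬¬p5 ∨ (p5 ∧ p4)) ∧ ((p5 ∧ p4) → ¬p5))) ∨ p5) ∨ p3 ∨ p1
= ¬(¬(¬p5 ∨ ((¬¬p5 ∨ (p5 ∧ p4)) ∧ (¬(p5 ∧ p4) ∨ ¬p5))) ∨ p5) ∨ p3 ∨ p1
= (¬¬(¬p5 ∨ ((¬¬p5 ∨ (p5 ∧ p4)) ∧ (¬(p5 ∧ p4) ∨ ¬p5))) ∧ ¬p5) ∨ p3 ∨ p1
= ((¬p5 ∨ ((¬¬p5 ∨ (p5 ∧ p4)) ∧ (¬(p5 ∧ p4) ∨ ¬p5))) ∧ ¬p5) ∨ p3 ∨ p1
= ((¬p5 ∨ ((p5 ∨ (p5 ∧ p4)) ∧ (¬(p5 ∧ p4) ∨ ¬p5))) ∧ ¬p5) ∨ p3 ∨ p1
= ((¬p5 ∨ ((p5 ∨ (p5 ∧ p4)) ∧ (¬p5 ∨ ¬p4 ∨ ¬p5))) ∧ ¬p5) ∨ p3 ∨ p1
= (¬p5 ∨ p5 ∨ p5 ∨ p3 ∨ p1) ∧ (¬p5 ∨ p5 ∨ p4 ∨ p3 ∨ p1) ∧ (¬p5 ∨ ¬p5 ∨ ¬p4 ∨ ¬p5 ∨ p3 ∨ p1) ∧ (¬p5 ∨ p3 ∨ p1)
= ¬p5 ∨ p3 ∨ p1

¬p5 ∨ p3 ∨ p1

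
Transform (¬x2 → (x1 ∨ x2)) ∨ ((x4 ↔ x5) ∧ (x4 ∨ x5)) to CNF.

(¬x2 → (x1 ∨ x2)) ∨ ((x4 ↔ x5) ∧ (x4 ∨ x5))
= ¬¬x2 ∨ x1 ∨ x2 ∨ ((x4 ↔ x5) ∧ (x4 ∨ x5))   — eliminate →
= ¬¬x2 ∨ x1 ∨ x2 ∨ ((x4 → x5) ∧ (x5 → x4) ∧ (x4 ∨ x5))   — eliminate ↔
= ¬¬x2 ∨ x1 ∨ x2 ∨ ((¬x4 ∨ x5) ∧ (x5 → x4) ∧ (x4 ∨ x5))   — eliminate →
= ¬¬x2 ∨ x1 ∨ x2 ∨ ((¬x4 ∨ x5) ∧ (¬x5 ∨ x4) ∧ (x4 ∨ x5))   — eliminate →
= x2 ∨ x1 ∨ x2 ∨ ((¬x4 ∨ x5) ∧ (¬x5 ∨ x4) ∧ (x4 ∨ x5))   — double negation
= (x2 ∨ x1 ∨ x2 ∨ ¬x4 ∨ x5) ∧ (x2 ∨ x1 ∨ x2 ∨ ¬x5 ∨ x4) ∧ (x2 ∨ x1 ∨ x2 ∨ x4 ∨ x5)   — distribute ∨ over ∧
= (x2 ∨ x1 ∨ ¬x4 ∨ x5) ∧ (x2 ∨ x1 ∨ ¬x5 ∨ x4) ∧ (x2 ∨ x1 ∨ x4 ∨ x5)   — simplify

(x2 ∨ x1 ∨ ¬x4 ∨ x5) ∧ (x2 ∨ x1 ∨ ¬x5 ∨ x4) ∧ (x2 ∨ x1 ∨ x4 ∨ x5)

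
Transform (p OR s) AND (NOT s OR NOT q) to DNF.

(p OR s) AND (NOT s OR NOT q)
≡ (p AND NOT s) OR (p AND NOT q) OR (s AND NOT s) OR (s AND NOT q)   (distribute AND over OR)
≡ (p AND NOT s) OR (p AND NOT q) OR (s AND NOT q)   (simplify)

(p AND NOT s) OR (p AND NOT q) OR (s AND NOT q)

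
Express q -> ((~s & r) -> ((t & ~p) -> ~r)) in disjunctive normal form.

q -> ((~s & r) -> ((t & ~p) -> ~r))
⇔ ~q | ((~s & r) -> ((t & ~p) -> ~r))   [eliminate ->]
⇔ ~q | ~(~s & r) | ((t & ~p) -> ~r)   [eliminate ->]
⇔ ~q | ~(~s & r) | ~(t & ~p) | ~r   [eliminate ->]
⇔ ~q | ~~s | ~r | ~(t & ~p) | ~r   [De Morgan]
⇔ ~q | s | ~r | ~(t & ~p) | ~r   [double negation]
⇔ ~q | s | ~r | ~t | ~~p | ~r   [De Morgan]
⇔ ~q | s | ~r | ~t | p | ~r   [double negation]
⇔ ~q | s | ~r | ~t | p   [simplify]

~q | s | ~r | ~t | p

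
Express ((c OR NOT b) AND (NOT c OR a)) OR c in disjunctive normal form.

(NOT b AND NOT c) OR (NOT b AND a) OR c

((c OR NOT b) AND (NOT c OR a)) OR c
= (c AND NOT c) OR (c AND a) OR (NOT b AND NOT c) OR (NOT b AND a) OR c   — distribute AND over OR
= (NOT b AND NOT c) OR (NOT b AND a) OR c   — simplify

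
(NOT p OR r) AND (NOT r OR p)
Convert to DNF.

(NOT p AND NOT r) OR (r AND p)

(NOT p OR r) AND (NOT r OR p)
≡ (NOT p AND NOT r) OR (NOT p AND p) OR (r AND NOT r) OR (r AND p)
≡ (NOT p AND NOT r) OR (r AND p)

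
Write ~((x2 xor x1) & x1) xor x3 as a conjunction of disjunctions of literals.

(~x1 | x2 | x3) & (~x2 | ~x1 | ~x3) & (x1 | ~x3)

~((x2 xor x1) & x1) xor x3
≡ (~((x2 xor x1) & x1) | x3) & ~(~((x2 xor x1) & x1) & x3)   [expand xor]
≡ (~((x2 | x1) & ~(x2 & x1) & x1) | x3) & ~(~((x2 xor x1) & x1) & x3)   [expand xor]
≡ (~((x2 | x1) & ~(x2 & x1) & x1) | x3) & ~(~((x2 | x1) & ~(x2 & x1) & x1) & x3)   [expand xor]
≡ (~(x2 | x1) | ~~(x2 & x1) | ~x1 | x3) & ~(~((x2 | x1) & ~(x2 & x1) & x1) & x3)   [De Morgan]
≡ ((~x2 & ~x1) | ~~(x2 & x1) | ~x1 | x3) & ~(~((x2 | x1) & ~(x2 & x1) & x1) & x3)   [De Morgan]
≡ ((~x2 & ~x1) | (x2 & x1) | ~x1 | x3) & ~(~((x2 | x1) & ~(x2 & x1) & x1) & x3)   [double negation]
≡ ((~x2 & ~x1) | (x2 & x1) | ~x1 | x3) & (~~((x2 | x1) & ~(x2 & x1) & x1) | ~x3)   [De Morgan]
≡ ((~x2 & ~x1) | (x2 & x1) | ~x1 | x3) & (((x2 | x1) & ~(x2 & x1) & x1) | ~x3)   [double negation]
≡ ((~x2 & ~x1) | (x2 & x1) | ~x1 | x3) & (((x2 | x1) & (~x2 | ~x1) & x1) | ~x3)   [De Morgan]
≡ (~x2 | x2 | ~x1 | x3) & (~x2 | x1 | ~x1 | x3) & (~x1 | x2 | ~x1 | x3) & (~x1 | x1 | ~x1 | x3) & (x2 | x1 | ~x3) & (~x2 | ~x1 | ~x3) & (x1 | ~x3)   [distribute | over &]
≡ (~x1 | x2 | x3) & (~x2 | ~x1 | ~x3) & (x1 | ~x3)   [simplify]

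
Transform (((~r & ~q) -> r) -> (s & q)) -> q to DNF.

(((~r & ~q) -> r) -> (s & q)) -> q
= ~(((~r & ~q) -> r) -> (s & q)) | q   [eliminate ->]
= ~(~((~r & ~q) -> r) | (s & q)) | q   [eliminate ->]
= ~(~(~(~r & ~q) | r) | (s & q)) | q   [eliminate ->]
= (~~(~(~r & ~q) | r) & ~(s & q)) | q   [De Morgan]
= ((~(~r & ~q) | r) & ~(s & q)) | q   [double negation]
= ((~~r | ~~q | r) & ~(s & q)) | q   [De Morgan]
= ((r | ~~q | r) & ~(s & q)) | q   [double negation]
= ((r | q | r) & ~(s & q)) | q   [double negation]
= ((r | q | r) & (~s | ~q)) | q   [De Morgan]
= (r & ~s) | (r & ~q) | (q & ~s) | (q & ~q) | (r & ~s) | (r & ~q) | q   [distribute & over |]
= (r & ~s) | (r & ~q) | q   [simplify]

(r & ~s) | (r & ~q) | q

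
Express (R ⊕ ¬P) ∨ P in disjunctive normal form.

(R ⊕ ¬P) ∨ P
= (R ∧ ¬¬P) ∨ (¬R ∧ ¬P) ∨ P   — expand ⊕
= (R ∧ P) ∨ (¬R ∧ ¬P) ∨ P   — double negation
= (¬R ∧ ¬P) ∨ P   — simplify

(¬R ∧ ¬P) ∨ P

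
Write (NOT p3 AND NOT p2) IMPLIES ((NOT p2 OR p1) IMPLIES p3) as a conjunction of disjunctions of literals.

(NOT p3 AND NOT p2) IMPLIES ((NOT p2 OR p1) IMPLIES p3)
≡ NOT (NOT p3 AND NOT p2) OR ((NOT p2 OR p1) IMPLIES p3)
≡ NOT (NOT p3 AND NOT p2) OR NOT (NOT p2 OR p1) OR p3
≡ NOT NOT p3 OR NOT NOT p2 OR NOT (NOT p2 OR p1) OR p3
≡ p3 OR NOT NOT p2 OR NOT (NOT p2 OR p1) OR p3
≡ p3 OR p2 OR NOT (NOT p2 OR p1) OR p3
≡ p3 OR p2 OR (NOT NOT p2 AND NOT p1) OR p3
≡ p3 OR p2 OR (p2 AND NOT p1) OR p3
≡ (p3 OR p2 OR p2 OR p3) AND (p3 OR p2 OR NOT p1 OR p3)
≡ p3 OR p2

p3 OR p2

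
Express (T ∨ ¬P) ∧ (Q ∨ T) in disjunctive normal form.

T ∨ (¬P ∧ Q)

(T ∨ ¬P) ∧ (Q ∨ T)
≡ (T ∧ Q) ∨ (T ∧ T) ∨ (¬P ∧ Q) ∨ (¬P ∧ T)
≡ T ∨ (¬P ∧ Q)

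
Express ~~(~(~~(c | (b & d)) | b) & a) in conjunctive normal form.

~c & ~b & a

~~(~(~~(c | (b & d)) | b) & a)
≡ ~(~~(c | (b & d)) | b) & a   — double negation
≡ ~~~(c | (b & d)) & ~b & a   — De Morgan
≡ ~(c | (b & d)) & ~b & a   — double negation
≡ ~c & ~(b & d) & ~b & a   — De Morgan
≡ ~c & (~b | ~d) & ~b & a   — De Morgan
≡ ~c & ~b & a   — simplify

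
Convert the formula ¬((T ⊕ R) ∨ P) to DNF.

(¬T ∧ ¬R ∧ ¬P) ∨ (R ∧ T ∧ ¬P)

¬((T ⊕ R) ∨ P)
≡ ¬((T ∧ ¬R) ∨ (¬T ∧ R) ∨ P)   [expand ⊕]
≡ ¬(T ∧ ¬R) ∧ ¬(¬T ∧ R) ∧ ¬P   [De Morgan]
≡ (¬T ∨ ¬¬R) ∧ ¬(¬T ∧ R) ∧ ¬P   [De Morgan]
≡ (¬T ∨ R) ∧ ¬(¬T ∧ R) ∧ ¬P   [double negation]
≡ (¬T ∨ R) ∧ (¬¬T ∨ ¬R) ∧ ¬P   [De Morgan]
≡ (¬T ∨ R) ∧ (T ∨ ¬R) ∧ ¬P   [double negation]
≡ (¬T ∧ T ∧ ¬P) ∨ (¬T ∧ ¬R ∧ ¬P) ∨ (R ∧ T ∧ ¬P) ∨ (R ∧ ¬R ∧ ¬P)   [distribute ∧ over ∨]
≡ (¬T ∧ ¬R ∧ ¬P) ∨ (R ∧ T ∧ ¬P)   [simplify]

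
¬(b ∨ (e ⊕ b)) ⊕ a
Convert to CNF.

¬(b ∨ (e ⊕ b)) ⊕ a
⇔ (¬(b ∨ (e ⊕ b)) ∨ a) ∧ ¬(¬(b ∨ (e ⊕ b)) ∧ a)   (expand ⊕)
⇔ (¬(b ∨ ((e ∨ b) ∧ ¬(e ∧ b))) ∨ a) ∧ ¬(¬(b ∨ (e ⊕ b)) ∧ a)   (expand ⊕)
⇔ (¬(b ∨ ((e ∨ b) ∧ ¬(e ∧ b))) ∨ a) ∧ ¬(¬(b ∨ ((e ∨ b) ∧ ¬(e ∧ b))) ∧ a)   (expand ⊕)
⇔ ((¬b ∧ ¬((e ∨ b) ∧ ¬(e ∧ b))) ∨ a) ∧ ¬(¬(b ∨ ((e ∨ b) ∧ ¬(e ∧ b))) ∧ a)   (De Morgan)
⇔ ((¬b ∧ (¬(e ∨ b) ∨ ¬¬(e ∧ b))) ∨ a) ∧ ¬(¬(b ∨ ((e ∨ b) ∧ ¬(e ∧ b))) ∧ a)   (De Morgan)
⇔ ((¬b ∧ ((¬e ∧ ¬b) ∨ ¬¬(e ∧ b))) ∨ a) ∧ ¬(¬(b ∨ ((e ∨ b) ∧ ¬(e ∧ b))) ∧ a)   (De Morgan)
⇔ ((¬b ∧ ((¬e ∧ ¬b) ∨ (e ∧ b))) ∨ a) ∧ ¬(¬(b ∨ ((e ∨ b) ∧ ¬(e ∧ b))) ∧ a)   (double negation)
⇔ ((¬b ∧ ((¬e ∧ ¬b) ∨ (e ∧ b))) ∨ a) ∧ (¬¬(b ∨ ((e ∨ b) ∧ ¬(e ∧ b))) ∨ ¬a)   (De Morgan)
⇔ ((¬b ∧ ((¬e ∧ ¬b) ∨ (e ∧ b))) ∨ a) ∧ (b ∨ ((e ∨ b) ∧ ¬(e ∧ b)) ∨ ¬a)   (double negation)
⇔ ((¬b ∧ ((¬e ∧ ¬b) ∨ (e ∧ b))) ∨ a) ∧ (b ∨ ((e ∨ b) ∧ (¬e ∨ ¬b)) ∨ ¬a)   (De Morgan)
⇔ (¬b ∨ a) ∧ (¬e ∨ e ∨ a) ∧ (¬e ∨ b ∨ a) ∧ (¬b ∨ e ∨ a) ∧ (¬b ∨ b ∨ a) ∧ (b ∨ e ∨ b ∨ ¬a) ∧ (b ∨ ¬e ∨ ¬b ∨ ¬a)   (distribute ∨ over ∧)
⇔ (¬b ∨ a) ∧ (¬e ∨ b ∨ a) ∧ (b ∨ e ∨ ¬a)   (simplify)

(¬b ∨ a) ∧ (¬e ∨ b ∨ a) ∧ (b ∨ e ∨ ¬a)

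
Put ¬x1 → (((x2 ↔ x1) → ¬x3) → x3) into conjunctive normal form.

¬x1 → (((x2 ↔ x1) → ¬x3) → x3)
⇔ ¬¬x1 ∨ (((x2 ↔ x1) → ¬x3) → x3)   — eliminate →
⇔ ¬¬x1 ∨ ¬((x2 ↔ x1) → ¬x3) ∨ x3   — eliminate →
⇔ ¬¬x1 ∨ ¬(¬(x2 ↔ x1) ∨ ¬x3) ∨ x3   — eliminate →
⇔ ¬¬x1 ∨ ¬(¬((x2 → x1) ∧ (x1 → x2)) ∨ ¬x3) ∨ x3   — eliminate ↔
⇔ ¬¬x1 ∨ ¬(¬((¬x2 ∨ x1) ∧ (x1 → x2)) ∨ ¬x3) ∨ x3   — eliminate →
⇔ ¬¬x1 ∨ ¬(¬((¬x2 ∨ x1) ∧ (¬x1 ∨ x2)) ∨ ¬x3) ∨ x3   — eliminate →
⇔ x1 ∨ ¬(¬((¬x2 ∨ x1) ∧ (¬x1 ∨ x2)) ∨ ¬x3) ∨ x3   — double negation
⇔ x1 ∨ ¬¬((¬x2 ∨ x1) ∧ (¬x1 ∨ x2)) ∧ ¬¬x3 ∨ x3   — De Morgan
⇔ x1 ∨ (¬x2 ∨ x1) ∧ (¬x1 ∨ x2) ∧ ¬¬x3 ∨ x3   — double negation
⇔ x1 ∨ (¬x2 ∨ x1) ∧ (¬x1 ∨ x2) ∧ x3 ∨ x3   — double negation
⇔ (x1 ∨ ¬x2 ∨ x1 ∨ x3) ∧ (x1 ∨ ¬x1 ∨ x2 ∨ x3) ∧ (x1 ∨ x3 ∨ x3)   — distribute ∨ over ∧
⇔ x1 ∨ x3   — simplify

x1 ∨ x3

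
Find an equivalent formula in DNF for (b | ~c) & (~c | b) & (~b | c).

(b | ~c) & (~c | b) & (~b | c)
≡ (b & ~c & ~b) | (b & ~c & c) | (b & b & ~b) | (b & b & c) | (~c & ~c & ~b) | (~c & ~c & c) | (~c & b & ~b) | (~c & b & c)   [distribute & over |]
≡ (b & c) | (~c & ~b)   [simplify]

(b & c) | (~c & ~b)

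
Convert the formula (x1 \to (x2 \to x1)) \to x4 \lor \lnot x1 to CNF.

(x1 \to (x2 \to x1)) \to x4 \lor \lnot x1
≡ \lnot (x1 \to (x2 \to x1)) \lor x4 \lor \lnot x1   [eliminate \to]
≡ \lnot (\lnot x1 \lor (x2 \to x1)) \lor x4 \lor \lnot x1   [eliminate \to]
≡ \lnot (\lnot x1 \lor \lnot x2 \lor x1) \lor x4 \lor \lnot x1   [eliminate \to]
≡ \lnot \lnot x1 \land \lnot \lnot x2 \land \lnot x1 \lor x4 \lor \lnot x1   [De Morgan]
≡ x1 \land \lnot \lnot x2 \land \lnot x1 \lor x4 \lor \lnot x1   [double negation]
≡ x1 \land x2 \land \lnot x1 \lor x4 \lor \lnot x1   [double negation]
≡ (x1 \lor x4 \lor \lnot x1) \land (x2 \lor x4 \lor \lnot x1) \land (\lnot x1 \lor x4 \lor \lnot x1)   [distribute \lor over \land]
≡ \lnot x1 \lor x4   [simplify]

\lnot x1 \lor x4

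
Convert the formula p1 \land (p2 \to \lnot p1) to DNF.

p1 \land (p2 \to \lnot p1)
⇔ p1 \land (\lnot p2 \lor \lnot p1)   (eliminate \to)
⇔ p1 \land \lnot p2 \lor p1 \land \lnot p1   (distribute \land over \lor)
⇔ p1 \land \lnot p2   (simplify)

p1 \land \lnot p2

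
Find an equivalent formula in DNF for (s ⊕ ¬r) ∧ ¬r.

(s ⊕ ¬r) ∧ ¬r
⇔ ((s ∧ ¬¬r) ∨ (¬s ∧ ¬r)) ∧ ¬r
⇔ ((s ∧ r) ∨ (¬s ∧ ¬r)) ∧ ¬r
⇔ (s ∧ r ∧ ¬r) ∨ (¬s ∧ ¬r ∧ ¬r)
⇔ ¬s ∧ ¬r

¬s ∧ ¬r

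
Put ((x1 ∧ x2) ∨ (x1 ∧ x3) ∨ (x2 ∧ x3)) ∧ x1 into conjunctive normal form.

(x2 ∨ x3) ∧ x1

((x1 ∧ x2) ∨ (x1 ∧ x3) ∨ (x2 ∧ x3)) ∧ x1
⇔ (x1 ∨ x1 ∨ x2) ∧ (x1 ∨ x1 ∨ x3) ∧ (x1 ∨ x3 ∨ x2) ∧ (x1 ∨ x3 ∨ x3) ∧ (x2 ∨ x1 ∨ x2) ∧ (x2 ∨ x1 ∨ x3) ∧ (x2 ∨ x3 ∨ x2) ∧ (x2 ∨ x3 ∨ x3) ∧ x1
⇔ (x2 ∨ x3) ∧ x1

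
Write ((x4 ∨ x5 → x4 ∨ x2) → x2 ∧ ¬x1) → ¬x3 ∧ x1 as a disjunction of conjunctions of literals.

((x4 ∨ x5 → x4 ∨ x2) → x2 ∧ ¬x1) → ¬x3 ∧ x1
= ¬((x4 ∨ x5 → x4 ∨ x2) → x2 ∧ ¬x1) ∨ ¬x3 ∧ x1   [eliminate →]
= ¬(¬(x4 ∨ x5 → x4 ∨ x2) ∨ x2 ∧ ¬x1) ∨ ¬x3 ∧ x1   [eliminate →]
= ¬(¬(¬(x4 ∨ x5) ∨ x4 ∨ x2) ∨ x2 ∧ ¬x1) ∨ ¬x3 ∧ x1   [eliminate →]
= ¬¬(¬(x4 ∨ x5) ∨ x4 ∨ x2) ∧ ¬(x2 ∧ ¬x1) ∨ ¬x3 ∧ x1   [De Morgan]
= (¬(x4 ∨ x5) ∨ x4 ∨ x2) ∧ ¬(x2 ∧ ¬x1) ∨ ¬x3 ∧ x1   [double negation]
= (¬x4 ∧ ¬x5 ∨ x4 ∨ x2) ∧ ¬(x2 ∧ ¬x1) ∨ ¬x3 ∧ x1   [De Morgan]
= (¬x4 ∧ ¬x5 ∨ x4 ∨ x2) ∧ (¬x2 ∨ ¬¬x1) ∨ ¬x3 ∧ x1   [De Morgan]
= (¬x4 ∧ ¬x5 ∨ x4 ∨ x2) ∧ (¬x2 ∨ x1) ∨ ¬x3 ∧ x1   [double negation]
= ¬x4 ∧ ¬x5 ∧ ¬x2 ∨ ¬x4 ∧ ¬x5 ∧ x1 ∨ x4 ∧ ¬x2 ∨ x4 ∧ x1 ∨ x2 ∧ ¬x2 ∨ x2 ∧ x1 ∨ ¬x3 ∧ x1   [distribute ∧ over ∨]
= ¬x4 ∧ ¬x5 ∧ ¬x2 ∨ ¬x4 ∧ ¬x5 ∧ x1 ∨ x4 ∧ ¬x2 ∨ x4 ∧ x1 ∨ x2 ∧ x1 ∨ ¬x3 ∧ x1   [simplify]

¬x4 ∧ ¬x5 ∧ ¬x2 ∨ ¬x4 ∧ ¬x5 ∧ x1 ∨ x4 ∧ ¬x2 ∨ x4 ∧ x1 ∨ x2 ∧ x1 ∨ ¬x3 ∧ x1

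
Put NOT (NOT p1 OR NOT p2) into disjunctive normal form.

NOT (NOT p1 OR NOT p2)
≡ NOT NOT p1 AND NOT NOT p2   [De Morgan]
≡ p1 AND NOT NOT p2   [double negation]
≡ p1 AND p2   [double negation]

p1 AND p2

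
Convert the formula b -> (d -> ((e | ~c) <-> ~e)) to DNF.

b -> (d -> ((e | ~c) <-> ~e))
≡ ~b | (d -> ((e | ~c) <-> ~e))   — eliminate ->
≡ ~b | ~d | ((e | ~c) <-> ~e)   — eliminate ->
≡ ~b | ~d | (((e | ~c) -> ~e) & (~e -> (e | ~c)))   — eliminate <->
≡ ~b | ~d | ((~(e | ~c) | ~e) & (~e -> (e | ~c)))   — eliminate ->
≡ ~b | ~d | ((~(e | ~c) | ~e) & (~~e | e | ~c))   — eliminate ->
≡ ~b | ~d | (((~e & ~~c) | ~e) & (~~e | e | ~c))   — De Morgan
≡ ~b | ~d | (((~e & c) | ~e) & (~~e | e | ~c))   — double negation
≡ ~b | ~d | (((~e & c) | ~e) & (e | e | ~c))   — double negation
≡ ~b | ~d | (~e & c & e) | (~e & c & e) | (~e & c & ~c) | (~e & e) | (~e & e) | (~e & ~c)   — distribute & over |
≡ ~b | ~d | (~e & ~c)   — simplify

~b | ~d | (~e & ~c)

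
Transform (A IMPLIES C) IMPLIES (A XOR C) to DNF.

(A AND NOT C) OR (NOT A AND C)

(A IMPLIES C) IMPLIES (A XOR C)
≡ NOT (A IMPLIES C) OR (A XOR C)   [eliminate IMPLIES]
≡ NOT (NOT A OR C) OR (A XOR C)   [eliminate IMPLIES]
≡ NOT (NOT A OR C) OR (A AND NOT C) OR (NOT A AND C)   [expand XOR]
≡ (NOT NOT A AND NOT C) OR (A AND NOT C) OR (NOT A AND C)   [De Morgan]
≡ (A AND NOT C) OR (A AND NOT C) OR (NOT A AND C)   [double negation]
≡ (A AND NOT C) OR (NOT A AND C)   [simplify]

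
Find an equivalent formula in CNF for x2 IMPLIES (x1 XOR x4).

(NOT x2 OR x1 OR x4) AND (NOT x2 OR NOT x1 OR NOT x4)

x2 IMPLIES (x1 XOR x4)
≡ NOT x2 OR (x1 XOR x4)   [eliminate IMPLIES]
≡ NOT x2 OR ((x1 OR x4) AND NOT (x1 AND x4))   [expand XOR]
≡ NOT x2 OR ((x1 OR x4) AND (NOT x1 OR NOT x4))   [De Morgan]
≡ (NOT x2 OR x1 OR x4) AND (NOT x2 OR NOT x1 OR NOT x4)   [distribute OR over AND]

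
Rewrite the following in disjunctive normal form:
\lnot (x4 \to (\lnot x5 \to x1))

x4 \land \lnot x5 \land \lnot x1

\lnot (x4 \to (\lnot x5 \to x1))
≡ \lnot (\lnot x4 \lor (\lnot x5 \to x1))   — eliminate \to
≡ \lnot (\lnot x4 \lor \lnot \lnot x5 \lor x1)   — eliminate \to
≡ \lnot \lnot x4 \land \lnot \lnot \lnot x5 \land \lnot x1   — De Morgan
≡ x4 \land \lnot \lnot \lnot x5 \land \lnot x1   — double negation
≡ x4 \land \lnot x5 \land \lnot x1   — double negation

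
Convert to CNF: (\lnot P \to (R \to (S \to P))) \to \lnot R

(\lnot P \to (R \to (S \to P))) \to \lnot R
≡ \lnot (\lnot P \to (R \to (S \to P))) \lor \lnot R
≡ \lnot (\lnot \lnot P \lor (R \to (S \to P))) \lor \lnot R
≡ \lnot (\lnot \lnot P \lor \lnot R \lor (S \to P)) \lor \lnot R
≡ \lnot (\lnot \lnot P \lor \lnot R \lor \lnot S \lor P) \lor \lnot R
≡ (\lnot \lnot \lnot P \land \lnot \lnot R \land \lnot \lnot S \land \lnot P) \lor \lnot R
≡ (\lnot P \land \lnot \lnot R \land \lnot \lnot S \land \lnot P) \lor \lnot R
≡ (\lnot P \land R \land \lnot \lnot S \land \lnot P) \lor \lnot R
≡ (\lnot P \land R \land S \land \lnot P) \lor \lnot R
≡ (\lnot P \lor \lnot R) \land (R \lor \lnot R) \land (S \lor \lnot R) \land (\lnot P \lor \lnot R)
≡ (\lnot P \lor \lnot R) \land (S \lor \lnot R)

(\lnot P \lor \lnot R) \land (S \lor \lnot R)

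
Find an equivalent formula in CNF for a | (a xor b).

a | (a xor b)
⇔ a | ((a | b) & ~(a & b))   [expand xor]
⇔ a | ((a | b) & (~a | ~b))   [De Morgan]
⇔ (a | a | b) & (a | ~a | ~b)   [distribute | over &]
⇔ a | b   [simplify]

a | b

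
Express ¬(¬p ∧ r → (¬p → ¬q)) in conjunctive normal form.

¬p ∧ r ∧ q

¬(¬p ∧ r → (¬p → ¬q))
≡ ¬(¬(¬p ∧ r) ∨ (¬p → ¬q))   [eliminate →]
≡ ¬(¬(¬p ∧ r) ∨ ¬¬p ∨ ¬q)   [eliminate →]
≡ ¬¬(¬p ∧ r) ∧ ¬¬¬p ∧ ¬¬q   [De Morgan]
≡ ¬p ∧ r ∧ ¬¬¬p ∧ ¬¬q   [double negation]
≡ ¬p ∧ r ∧ ¬p ∧ ¬¬q   [double negation]
≡ ¬p ∧ r ∧ ¬p ∧ q   [double negation]
≡ ¬p ∧ r ∧ q   [simplify]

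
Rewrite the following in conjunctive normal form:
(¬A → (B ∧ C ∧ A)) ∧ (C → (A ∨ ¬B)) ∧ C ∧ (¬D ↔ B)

A ∧ C ∧ (D ∨ B) ∧ (¬B ∨ ¬D)

(¬A → (B ∧ C ∧ A)) ∧ (C → (A ∨ ¬B)) ∧ C ∧ (¬D ↔ B)
≡ (¬¬A ∨ (B ∧ C ∧ A)) ∧ (C → (A ∨ ¬B)) ∧ C ∧ (¬D ↔ B)
≡ (¬¬A ∨ (B ∧ C ∧ A)) ∧ (¬C ∨ A ∨ ¬B) ∧ C ∧ (¬D ↔ B)
≡ (¬¬A ∨ (B ∧ C ∧ A)) ∧ (¬C ∨ A ∨ ¬B) ∧ C ∧ (¬D → B) ∧ (B → ¬D)
≡ (¬¬A ∨ (B ∧ C ∧ A)) ∧ (¬C ∨ A ∨ ¬B) ∧ C ∧ (¬¬D ∨ B) ∧ (B → ¬D)
≡ (¬¬A ∨ (B ∧ C ∧ A)) ∧ (¬C ∨ A ∨ ¬B) ∧ C ∧ (¬¬D ∨ B) ∧ (¬B ∨ ¬D)
≡ (A ∨ (B ∧ C ∧ A)) ∧ (¬C ∨ A ∨ ¬B) ∧ C ∧ (¬¬D ∨ B) ∧ (¬B ∨ ¬D)
≡ (A ∨ (B ∧ C ∧ A)) ∧ (¬C ∨ A ∨ ¬B) ∧ C ∧ (D ∨ B) ∧ (¬B ∨ ¬D)
≡ (A ∨ B) ∧ (A ∨ C) ∧ (A ∨ A) ∧ (¬C ∨ A ∨ ¬B) ∧ C ∧ (D ∨ B) ∧ (¬B ∨ ¬D)
≡ A ∧ C ∧ (D ∨ B) ∧ (¬B ∨ ¬D)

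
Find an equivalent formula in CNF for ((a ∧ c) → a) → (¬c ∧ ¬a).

((a ∧ c) → a) → (¬c ∧ ¬a)
= ¬((a ∧ c) → a) ∨ (¬c ∧ ¬a)   (eliminate →)
= ¬(¬(a ∧ c) ∨ a) ∨ (¬c ∧ ¬a)   (eliminate →)
= (¬¬(a ∧ c) ∧ ¬a) ∨ (¬c ∧ ¬a)   (De Morgan)
= (a ∧ c ∧ ¬a) ∨ (¬c ∧ ¬a)   (double negation)
= (a ∨ ¬c) ∧ (a ∨ ¬a) ∧ (c ∨ ¬c) ∧ (c ∨ ¬a) ∧ (¬a ∨ ¬c) ∧ (¬a ∨ ¬a)   (distribute ∨ over ∧)
= (a ∨ ¬c) ∧ ¬a   (simplify)

(a ∨ ¬c) ∧ ¬a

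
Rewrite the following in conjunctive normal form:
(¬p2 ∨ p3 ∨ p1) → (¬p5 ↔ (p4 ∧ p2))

(p2 ∨ p5) ∧ (¬p3 ∨ p5 ∨ p4) ∧ (¬p3 ∨ ¬p4 ∨ ¬p2 ∨ ¬p5) ∧ (¬p1 ∨ p5 ∨ p4) ∧ (¬p1 ∨ ¬p4 ∨ ¬p2 ∨ ¬p5)

(¬p2 ∨ p3 ∨ p1) → (¬p5 ↔ (p4 ∧ p2))
= ¬(¬p2 ∨ p3 ∨ p1) ∨ (¬p5 ↔ (p4 ∧ p2))   [eliminate →]
= ¬(¬p2 ∨ p3 ∨ p1) ∨ ((¬p5 → (p4 ∧ p2)) ∧ ((p4 ∧ p2) → ¬p5))   [eliminate ↔]
= ¬(¬p2 ∨ p3 ∨ p1) ∨ ((¬¬p5 ∨ (p4 ∧ p2)) ∧ ((p4 ∧ p2) → ¬p5))   [eliminate →]
= ¬(¬p2 ∨ p3 ∨ p1) ∨ ((¬¬p5 ∨ (p4 ∧ p2)) ∧ (¬(p4 ∧ p2) ∨ ¬p5))   [eliminate →]
= (¬¬p2 ∧ ¬p3 ∧ ¬p1) ∨ ((¬¬p5 ∨ (p4 ∧ p2)) ∧ (¬(p4 ∧ p2) ∨ ¬p5))   [De Morgan]
= (p2 ∧ ¬p3 ∧ ¬p1) ∨ ((¬¬p5 ∨ (p4 ∧ p2)) ∧ (¬(p4 ∧ p2) ∨ ¬p5))   [double negation]
= (p2 ∧ ¬p3 ∧ ¬p1) ∨ ((p5 ∨ (p4 ∧ p2)) ∧ (¬(p4 ∧ p2) ∨ ¬p5))   [double negation]
= (p2 ∧ ¬p3 ∧ ¬p1) ∨ ((p5 ∨ (p4 ∧ p2)) ∧ (¬p4 ∨ ¬p2 ∨ ¬p5))   [De Morgan]
= (p2 ∨ p5 ∨ p4) ∧ (p2 ∨ p5 ∨ p2) ∧ (p2 ∨ ¬p4 ∨ ¬p2 ∨ ¬p5) ∧ (¬p3 ∨ p5 ∨ p4) ∧ (¬p3 ∨ p5 ∨ p2) ∧ (¬p3 ∨ ¬p4 ∨ ¬p2 ∨ ¬p5) ∧ (¬p1 ∨ p5 ∨ p4) ∧ (¬p1 ∨ p5 ∨ p2) ∧ (¬p1 ∨ ¬p4 ∨ ¬p2 ∨ ¬p5)   [distribute ∨ over ∧]
= (p2 ∨ p5) ∧ (¬p3 ∨ p5 ∨ p4) ∧ (¬p3 ∨ ¬p4 ∨ ¬p2 ∨ ¬p5) ∧ (¬p1 ∨ p5 ∨ p4) ∧ (¬p1 ∨ ¬p4 ∨ ¬p2 ∨ ¬p5)   [simplify]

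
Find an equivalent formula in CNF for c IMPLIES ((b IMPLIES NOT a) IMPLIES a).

NOT c OR a

c IMPLIES ((b IMPLIES NOT a) IMPLIES a)
⇔ NOT c OR ((b IMPLIES NOT a) IMPLIES a)   [eliminate IMPLIES]
⇔ NOT c OR NOT (b IMPLIES NOT a) OR a   [eliminate IMPLIES]
⇔ NOT c OR NOT (NOT b OR NOT a) OR a   [eliminate IMPLIES]
⇔ NOT c OR (NOT NOT b AND NOT NOT a) OR a   [De Morgan]
⇔ NOT c OR (b AND NOT NOT a) OR a   [double negation]
⇔ NOT c OR (b AND a) OR a   [double negation]
⇔ (NOT c OR b OR a) AND (NOT c OR a OR a)   [distribute OR over AND]
⇔ NOT c OR a   [simplify]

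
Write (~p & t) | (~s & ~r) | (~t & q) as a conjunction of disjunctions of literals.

(~p & t) | (~s & ~r) | (~t & q)
≡ (~p | ~s | ~t) & (~p | ~s | q) & (~p | ~r | ~t) & (~p | ~r | q) & (t | ~s | ~t) & (t | ~s | q) & (t | ~r | ~t) & (t | ~r | q)   — distribute | over &
≡ (~p | ~s | ~t) & (~p | ~s | q) & (~p | ~r | ~t) & (~p | ~r | q) & (t | ~s | q) & (t | ~r | q)   — simplify

(~p | ~s | ~t) & (~p | ~s | q) & (~p | ~r | ~t) & (~p | ~r | q) & (t | ~s | q) & (t | ~r | q)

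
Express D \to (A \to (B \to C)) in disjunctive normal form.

\lnot D \lor \lnot A \lor \lnot B \lor C

D \to (A \to (B \to C))
≡ \lnot D \lor (A \to (B \to C))
≡ \lnot D \lor \lnot A \lor (B \to C)
≡ \lnot D \lor \lnot A \lor \lnot B \lor C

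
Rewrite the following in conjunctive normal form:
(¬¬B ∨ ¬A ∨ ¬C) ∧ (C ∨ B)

(¬¬B ∨ ¬A ∨ ¬C) ∧ (C ∨ B)
≡ (B ∨ ¬A ∨ ¬C) ∧ (C ∨ B)   [double negation]

(B ∨ ¬A ∨ ¬C) ∧ (C ∨ B)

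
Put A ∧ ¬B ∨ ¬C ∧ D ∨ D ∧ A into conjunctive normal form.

(A ∨ ¬C) ∧ (A ∨ D) ∧ (¬B ∨ D)

A ∧ ¬B ∨ ¬C ∧ D ∨ D ∧ A
⇔ (A ∨ ¬C ∨ D) ∧ (A ∨ ¬C ∨ A) ∧ (A ∨ D ∨ D) ∧ (A ∨ D ∨ A) ∧ (¬B ∨ ¬C ∨ D) ∧ (¬B ∨ ¬C ∨ A) ∧ (¬B ∨ D ∨ D) ∧ (¬B ∨ D ∨ A)   [distribute ∨ over ∧]
⇔ (A ∨ ¬C) ∧ (A ∨ D) ∧ (¬B ∨ D)   [simplify]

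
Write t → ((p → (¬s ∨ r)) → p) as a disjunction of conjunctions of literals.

¬t ∨ p

t → ((p → (¬s ∨ r)) → p)
≡ ¬t ∨ ((p → (¬s ∨ r)) → p)
≡ ¬t ∨ ¬(p → (¬s ∨ r)) ∨ p
≡ ¬t ∨ ¬(¬p ∨ ¬s ∨ r) ∨ p
≡ ¬t ∨ (¬¬p ∧ ¬¬s ∧ ¬r) ∨ p
≡ ¬t ∨ (p ∧ ¬¬s ∧ ¬r) ∨ p
≡ ¬t ∨ (p ∧ s ∧ ¬r) ∨ p
≡ ¬t ∨ p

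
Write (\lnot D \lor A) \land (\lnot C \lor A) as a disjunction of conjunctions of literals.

(\lnot D \land \lnot C) \lor A

(\lnot D \lor A) \land (\lnot C \lor A)
= (\lnot D \land \lnot C) \lor (\lnot D \land A) \lor (A \land \lnot C) \lor (A \land A)   — distribute \land over \lor
= (\lnot D \land \lnot C) \lor A   — simplify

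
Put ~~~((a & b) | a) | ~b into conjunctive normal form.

~~~((a & b) | a) | ~b
⇔ ~((a & b) | a) | ~b   — double negation
⇔ (~(a & b) & ~a) | ~b   — De Morgan
⇔ ((~a | ~b) & ~a) | ~b   — De Morgan
⇔ (~a | ~b | ~b) & (~a | ~b)   — distribute | over &
⇔ ~a | ~b   — simplify

~a | ~b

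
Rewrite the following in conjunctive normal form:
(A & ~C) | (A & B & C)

(A & ~C) | (A & B & C)
≡ (A | A) & (A | B) & (A | C) & (~C | A) & (~C | B) & (~C | C)   [distribute | over &]
≡ A & (~C | B)   [simplify]

A & (~C | B)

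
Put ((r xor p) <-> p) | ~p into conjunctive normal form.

((r xor p) <-> p) | ~p
⇔ (((r xor p) -> p) & (p -> (r xor p))) | ~p
⇔ ((~(r xor p) | p) & (p -> (r xor p))) | ~p
⇔ ((~((r | p) & ~(r & p)) | p) & (p -> (r xor p))) | ~p
⇔ ((~((r | p) & ~(r & p)) | p) & (~p | (r xor p))) | ~p
⇔ ((~((r | p) & ~(r & p)) | p) & (~p | ((r | p) & ~(r & p)))) | ~p
⇔ ((~(r | p) | ~~(r & p) | p) & (~p | ((r | p) & ~(r & p)))) | ~p
⇔ (((~r & ~p) | ~~(r & p) | p) & (~p | ((r | p) & ~(r & p)))) | ~p
⇔ (((~r & ~p) | (r & p) | p) & (~p | ((r | p) & ~(r & p)))) | ~p
⇔ (((~r & ~p) | (r & p) | p) & (~p | ((r | p) & (~r | ~p)))) | ~p
⇔ (~r | r | p | ~p) & (~r | p | p | ~p) & (~p | r | p | ~p) & (~p | p | p | ~p) & (~p | r | p | ~p) & (~p | ~r | ~p | ~p)
⇔ ~p | ~r

~p | ~r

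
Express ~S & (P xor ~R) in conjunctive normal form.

~S & (P | ~R) & (~P | R)

~S & (P xor ~R)
≡ ~S & (P | ~R) & ~(P & ~R)   (expand xor)
≡ ~S & (P | ~R) & (~P | ~~R)   (De Morgan)
≡ ~S & (P | ~R) & (~P | R)   (double negation)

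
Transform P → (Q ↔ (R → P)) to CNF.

¬P ∨ Q

P → (Q ↔ (R → P))
⇔ ¬P ∨ (Q ↔ (R → P))
⇔ ¬P ∨ ((Q → (R → P)) ∧ ((R → P) → Q))
⇔ ¬P ∨ ((¬Q ∨ (R → P)) ∧ ((R → P) → Q))
⇔ ¬P ∨ ((¬Q ∨ ¬R ∨ P) ∧ ((R → P) → Q))
⇔ ¬P ∨ ((¬Q ∨ ¬R ∨ P) ∧ (¬(R → P) ∨ Q))
⇔ ¬P ∨ ((¬Q ∨ ¬R ∨ P) ∧ (¬(¬R ∨ P) ∨ Q))
⇔ ¬P ∨ ((¬Q ∨ ¬R ∨ P) ∧ ((¬¬R ∧ ¬P) ∨ Q))
⇔ ¬P ∨ ((¬Q ∨ ¬R ∨ P) ∧ ((R ∧ ¬P) ∨ Q))
⇔ (¬P ∨ ¬Q ∨ ¬R ∨ P) ∧ (¬P ∨ R ∨ Q) ∧ (¬P ∨ ¬P ∨ Q)
⇔ ¬P ∨ Q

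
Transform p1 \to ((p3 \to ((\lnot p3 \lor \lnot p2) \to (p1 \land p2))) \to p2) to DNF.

\lnot p1 \lor (p3 \land \lnot p2) \lor p2

p1 \to ((p3 \to ((\lnot p3 \lor \lnot p2) \to (p1 \land p2))) \to p2)
= \lnot p1 \lor ((p3 \to ((\lnot p3 \lor \lnot p2) \to (p1 \land p2))) \to p2)   — eliminate \to
= \lnot p1 \lor \lnot (p3 \to ((\lnot p3 \lor \lnot p2) \to (p1 \land p2))) \lor p2   — eliminate \to
= \lnot p1 \lor \lnot (\lnot p3 \lor ((\lnot p3 \lor \lnot p2) \to (p1 \land p2))) \lor p2   — eliminate \to
= \lnot p1 \lor \lnot (\lnot p3 \lor \lnot (\lnot p3 \lor \lnot p2) \lor (p1 \land p2)) \lor p2   — eliminate \to
= \lnot p1 \lor (\lnot \lnot p3 \land \lnot \lnot (\lnot p3 \lor \lnot p2) \land \lnot (p1 \land p2)) \lor p2   — De Morgan
= \lnot p1 \lor (p3 \land \lnot \lnot (\lnot p3 \lor \lnot p2) \land \lnot (p1 \land p2)) \lor p2   — double negation
= \lnot p1 \lor (p3 \land (\lnot p3 \lor \lnot p2) \land \lnot (p1 \land p2)) \lor p2   — double negation
= \lnot p1 \lor (p3 \land (\lnot p3 \lor \lnot p2) \land (\lnot p1 \lor \lnot p2)) \lor p2   — De Morgan
= \lnot p1 \lor (p3 \land \lnot p3 \land \lnot p1) \lor (p3 \land \lnot p3 \land \lnot p2) \lor (p3 \land \lnot p2 \land \lnot p1) \lor (p3 \land \lnot p2 \land \lnot p2) \lor p2   — distribute \land over \lor
= \lnot p1 \lor (p3 \land \lnot p2) \lor p2   — simplify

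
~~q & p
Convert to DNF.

q & p

~~q & p
⇔ q & p   [double negation]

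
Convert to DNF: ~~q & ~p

q & ~p

~~q & ~p
≡ q & ~p   [double negation]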